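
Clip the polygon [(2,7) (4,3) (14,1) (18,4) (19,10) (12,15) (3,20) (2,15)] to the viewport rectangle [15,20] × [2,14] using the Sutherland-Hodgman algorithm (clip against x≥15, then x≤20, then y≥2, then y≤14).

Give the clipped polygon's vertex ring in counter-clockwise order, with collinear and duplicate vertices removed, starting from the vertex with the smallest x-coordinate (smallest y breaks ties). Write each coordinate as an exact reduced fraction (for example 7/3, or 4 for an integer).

Clipped polygon: [(15,2) (46/3,2) (18,4) (19,10) (15,90/7)]

1. After x ≥ 15: [(15,7/4) (18,4) (19,10) (15,90/7)]
2. After x ≤ 20: [(15,7/4) (18,4) (19,10) (15,90/7)]
3. After y ≥ 2: [(15,2) (46/3,2) (18,4) (19,10) (15,90/7)]
4. After y ≤ 14: [(15,2) (46/3,2) (18,4) (19,10) (15,90/7)]
5. Canonical ring: [(15,2) (46/3,2) (18,4) (19,10) (15,90/7)]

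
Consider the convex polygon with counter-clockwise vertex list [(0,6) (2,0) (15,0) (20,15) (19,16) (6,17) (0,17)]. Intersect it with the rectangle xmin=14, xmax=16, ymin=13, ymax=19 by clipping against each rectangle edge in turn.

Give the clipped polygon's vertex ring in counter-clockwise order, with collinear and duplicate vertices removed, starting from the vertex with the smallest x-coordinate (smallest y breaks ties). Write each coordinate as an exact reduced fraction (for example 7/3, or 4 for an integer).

1. After x ≥ 14: [(14,0) (15,0) (20,15) (19,16) (14,213/13)]
2. After x ≤ 16: [(14,0) (15,0) (16,3) (16,211/13) (14,213/13)]
3. After y ≥ 13: [(14,13) (16,13) (16,211/13) (14,213/13)]
4. After y ≤ 19: [(14,13) (16,13) (16,211/13) (14,213/13)]
5. Canonical ring: [(14,13) (16,13) (16,211/13) (14,213/13)]

Clipped polygon: [(14,13) (16,13) (16,211/13) (14,213/13)]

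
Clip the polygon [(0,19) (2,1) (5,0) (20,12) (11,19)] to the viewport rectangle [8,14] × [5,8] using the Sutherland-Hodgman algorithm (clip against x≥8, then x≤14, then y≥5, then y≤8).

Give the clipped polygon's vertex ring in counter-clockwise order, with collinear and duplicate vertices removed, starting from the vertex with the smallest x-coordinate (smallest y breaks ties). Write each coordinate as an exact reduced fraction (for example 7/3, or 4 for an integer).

Clipped polygon: [(8,5) (45/4,5) (14,36/5) (14,8) (8,8)]

1. After x ≥ 8: [(8,19) (8,12/5) (20,12) (11,19)]
2. After x ≤ 14: [(8,19) (8,12/5) (14,36/5) (14,50/3) (11,19)]
3. After y ≥ 5: [(8,19) (8,5) (45/4,5) (14,36/5) (14,50/3) (11,19)]
4. After y ≤ 8: [(8,8) (8,5) (45/4,5) (14,36/5) (14,8)]
5. Canonical ring: [(8,5) (45/4,5) (14,36/5) (14,8) (8,8)]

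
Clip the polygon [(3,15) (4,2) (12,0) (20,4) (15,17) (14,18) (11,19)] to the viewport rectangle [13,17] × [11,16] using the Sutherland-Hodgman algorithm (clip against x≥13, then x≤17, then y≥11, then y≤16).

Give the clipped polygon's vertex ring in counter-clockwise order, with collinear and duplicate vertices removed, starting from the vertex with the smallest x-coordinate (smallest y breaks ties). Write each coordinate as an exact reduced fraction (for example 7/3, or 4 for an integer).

1. After x ≥ 13: [(13,1/2) (20,4) (15,17) (14,18) (13,55/3)]
2. After x ≤ 17: [(13,1/2) (17,5/2) (17,59/5) (15,17) (14,18) (13,55/3)]
3. After y ≥ 11: [(13,11) (17,11) (17,59/5) (15,17) (14,18) (13,55/3)]
4. After y ≤ 16: [(13,16) (13,11) (17,11) (17,59/5) (200/13,16)]
5. Canonical ring: [(13,11) (17,11) (17,59/5) (200/13,16) (13,16)]

Clipped polygon: [(13,11) (17,11) (17,59/5) (200/13,16) (13,16)]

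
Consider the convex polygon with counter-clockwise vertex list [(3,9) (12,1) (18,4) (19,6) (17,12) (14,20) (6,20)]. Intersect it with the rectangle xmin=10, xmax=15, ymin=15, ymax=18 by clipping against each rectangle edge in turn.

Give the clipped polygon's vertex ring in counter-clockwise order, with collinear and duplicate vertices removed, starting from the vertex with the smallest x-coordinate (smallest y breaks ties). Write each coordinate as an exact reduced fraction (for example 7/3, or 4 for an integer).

1. After x ≥ 10: [(10,25/9) (12,1) (18,4) (19,6) (17,12) (14,20) (10,20)]
2. After x ≤ 15: [(10,25/9) (12,1) (15,5/2) (15,52/3) (14,20) (10,20)]
3. After y ≥ 15: [(10,15) (15,15) (15,52/3) (14,20) (10,20)]
4. After y ≤ 18: [(10,18) (10,15) (15,15) (15,52/3) (59/4,18)]
5. Canonical ring: [(10,15) (15,15) (15,52/3) (59/4,18) (10,18)]

Clipped polygon: [(10,15) (15,15) (15,52/3) (59/4,18) (10,18)]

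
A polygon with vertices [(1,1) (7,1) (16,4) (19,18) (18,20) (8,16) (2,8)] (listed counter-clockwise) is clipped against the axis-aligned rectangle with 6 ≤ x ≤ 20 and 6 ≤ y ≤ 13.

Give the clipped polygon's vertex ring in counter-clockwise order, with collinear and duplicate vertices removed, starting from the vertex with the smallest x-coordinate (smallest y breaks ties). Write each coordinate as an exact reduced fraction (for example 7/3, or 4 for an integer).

Clipped polygon: [(6,6) (115/7,6) (251/14,13) (6,13)]

1. After x ≥ 6: [(6,1) (7,1) (16,4) (19,18) (18,20) (8,16) (6,40/3)]
2. After x ≤ 20: [(6,1) (7,1) (16,4) (19,18) (18,20) (8,16) (6,40/3)]
3. After y ≥ 6: [(6,6) (115/7,6) (19,18) (18,20) (8,16) (6,40/3)]
4. After y ≤ 13: [(6,13) (6,6) (115/7,6) (251/14,13)]
5. Canonical ring: [(6,6) (115/7,6) (251/14,13) (6,13)]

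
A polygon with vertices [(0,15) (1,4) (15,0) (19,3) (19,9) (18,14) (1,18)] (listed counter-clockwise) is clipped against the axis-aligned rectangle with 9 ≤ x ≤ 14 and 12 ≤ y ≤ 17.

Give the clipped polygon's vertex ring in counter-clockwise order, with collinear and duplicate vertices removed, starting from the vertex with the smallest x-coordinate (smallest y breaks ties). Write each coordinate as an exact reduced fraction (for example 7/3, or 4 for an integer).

1. After x ≥ 9: [(9,12/7) (15,0) (19,3) (19,9) (18,14) (9,274/17)]
2. After x ≤ 14: [(9,12/7) (14,2/7) (14,254/17) (9,274/17)]
3. After y ≥ 12: [(9,12) (14,12) (14,254/17) (9,274/17)]
4. After y ≤ 17: [(9,12) (14,12) (14,254/17) (9,274/17)]
5. Canonical ring: [(9,12) (14,12) (14,254/17) (9,274/17)]

Clipped polygon: [(9,12) (14,12) (14,254/17) (9,274/17)]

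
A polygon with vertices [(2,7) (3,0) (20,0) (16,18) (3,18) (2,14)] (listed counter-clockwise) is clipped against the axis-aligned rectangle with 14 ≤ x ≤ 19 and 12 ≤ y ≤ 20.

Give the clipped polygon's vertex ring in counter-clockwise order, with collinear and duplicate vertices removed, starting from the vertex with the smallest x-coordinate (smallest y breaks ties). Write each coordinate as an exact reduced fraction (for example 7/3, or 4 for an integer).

Clipped polygon: [(14,12) (52/3,12) (16,18) (14,18)]

1. After x ≥ 14: [(14,0) (20,0) (16,18) (14,18)]
2. After x ≤ 19: [(14,0) (19,0) (19,9/2) (16,18) (14,18)]
3. After y ≥ 12: [(14,12) (52/3,12) (16,18) (14,18)]
4. After y ≤ 20: [(14,12) (52/3,12) (16,18) (14,18)]
5. Canonical ring: [(14,12) (52/3,12) (16,18) (14,18)]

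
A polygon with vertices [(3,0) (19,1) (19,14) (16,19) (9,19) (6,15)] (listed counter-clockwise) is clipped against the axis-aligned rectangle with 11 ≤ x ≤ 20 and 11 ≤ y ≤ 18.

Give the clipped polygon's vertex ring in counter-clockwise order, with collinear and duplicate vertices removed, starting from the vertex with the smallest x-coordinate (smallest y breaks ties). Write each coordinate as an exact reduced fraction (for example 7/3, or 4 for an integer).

Clipped polygon: [(11,11) (19,11) (19,14) (83/5,18) (11,18)]

1. After x ≥ 11: [(11,1/2) (19,1) (19,14) (16,19) (11,19)]
2. After x ≤ 20: [(11,1/2) (19,1) (19,14) (16,19) (11,19)]
3. After y ≥ 11: [(11,11) (19,11) (19,14) (16,19) (11,19)]
4. After y ≤ 18: [(11,18) (11,11) (19,11) (19,14) (83/5,18)]
5. Canonical ring: [(11,11) (19,11) (19,14) (83/5,18) (11,18)]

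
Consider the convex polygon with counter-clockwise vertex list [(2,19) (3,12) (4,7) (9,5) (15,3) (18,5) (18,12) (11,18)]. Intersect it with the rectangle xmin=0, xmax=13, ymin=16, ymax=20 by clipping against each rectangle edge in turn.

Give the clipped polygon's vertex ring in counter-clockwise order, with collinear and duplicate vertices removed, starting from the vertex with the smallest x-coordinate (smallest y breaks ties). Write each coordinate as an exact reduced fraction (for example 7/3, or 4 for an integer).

Clipped polygon: [(2,19) (17/7,16) (13,16) (13,114/7) (11,18)]

1. After x ≥ 0: [(2,19) (3,12) (4,7) (9,5) (15,3) (18,5) (18,12) (11,18)]
2. After x ≤ 13: [(2,19) (3,12) (4,7) (9,5) (13,11/3) (13,114/7) (11,18)]
3. After y ≥ 16: [(2,19) (17/7,16) (13,16) (13,114/7) (11,18)]
4. After y ≤ 20: [(2,19) (17/7,16) (13,16) (13,114/7) (11,18)]
5. Canonical ring: [(2,19) (17/7,16) (13,16) (13,114/7) (11,18)]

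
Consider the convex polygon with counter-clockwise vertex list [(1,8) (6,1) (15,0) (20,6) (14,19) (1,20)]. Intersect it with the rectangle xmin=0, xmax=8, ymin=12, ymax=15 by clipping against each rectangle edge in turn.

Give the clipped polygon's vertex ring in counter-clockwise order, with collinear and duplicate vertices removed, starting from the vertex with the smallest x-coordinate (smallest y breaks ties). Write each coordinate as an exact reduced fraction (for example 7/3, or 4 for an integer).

1. After x ≥ 0: [(1,8) (6,1) (15,0) (20,6) (14,19) (1,20)]
2. After x ≤ 8: [(1,8) (6,1) (8,7/9) (8,253/13) (1,20)]
3. After y ≥ 12: [(1,12) (8,12) (8,253/13) (1,20)]
4. After y ≤ 15: [(1,15) (1,12) (8,12) (8,15)]
5. Canonical ring: [(1,12) (8,12) (8,15) (1,15)]

Clipped polygon: [(1,12) (8,12) (8,15) (1,15)]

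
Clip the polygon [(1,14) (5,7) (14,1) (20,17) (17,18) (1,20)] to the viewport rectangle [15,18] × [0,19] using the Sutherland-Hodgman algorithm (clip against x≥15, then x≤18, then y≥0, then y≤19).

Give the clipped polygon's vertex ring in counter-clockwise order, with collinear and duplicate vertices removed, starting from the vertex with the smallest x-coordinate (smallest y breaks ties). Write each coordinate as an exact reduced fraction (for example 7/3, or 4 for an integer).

1. After x ≥ 15: [(15,11/3) (20,17) (17,18) (15,73/4)]
2. After x ≤ 18: [(15,11/3) (18,35/3) (18,53/3) (17,18) (15,73/4)]
3. After y ≥ 0: [(15,11/3) (18,35/3) (18,53/3) (17,18) (15,73/4)]
4. After y ≤ 19: [(15,11/3) (18,35/3) (18,53/3) (17,18) (15,73/4)]
5. Canonical ring: [(15,11/3) (18,35/3) (18,53/3) (17,18) (15,73/4)]

Clipped polygon: [(15,11/3) (18,35/3) (18,53/3) (17,18) (15,73/4)]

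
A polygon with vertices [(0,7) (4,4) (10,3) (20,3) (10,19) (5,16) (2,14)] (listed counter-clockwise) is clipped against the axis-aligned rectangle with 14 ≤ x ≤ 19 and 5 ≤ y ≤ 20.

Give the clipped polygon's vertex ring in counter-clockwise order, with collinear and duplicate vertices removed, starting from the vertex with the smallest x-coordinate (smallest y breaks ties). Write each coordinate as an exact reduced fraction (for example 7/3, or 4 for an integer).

1. After x ≥ 14: [(14,3) (20,3) (14,63/5)]
2. After x ≤ 19: [(14,3) (19,3) (19,23/5) (14,63/5)]
3. After y ≥ 5: [(14,5) (75/4,5) (14,63/5)]
4. After y ≤ 20: [(14,5) (75/4,5) (14,63/5)]
5. Canonical ring: [(14,5) (75/4,5) (14,63/5)]

Clipped polygon: [(14,5) (75/4,5) (14,63/5)]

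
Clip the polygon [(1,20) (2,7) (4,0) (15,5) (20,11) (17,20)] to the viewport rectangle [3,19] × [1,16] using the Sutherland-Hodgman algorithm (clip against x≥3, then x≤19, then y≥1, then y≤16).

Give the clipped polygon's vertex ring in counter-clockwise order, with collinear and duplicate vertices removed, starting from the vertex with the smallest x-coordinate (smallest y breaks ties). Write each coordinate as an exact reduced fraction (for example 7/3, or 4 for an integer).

Clipped polygon: [(3,7/2) (26/7,1) (31/5,1) (15,5) (19,49/5) (19,14) (55/3,16) (3,16)]

1. After x ≥ 3: [(3,20) (3,7/2) (4,0) (15,5) (20,11) (17,20)]
2. After x ≤ 19: [(3,20) (3,7/2) (4,0) (15,5) (19,49/5) (19,14) (17,20)]
3. After y ≥ 1: [(3,20) (3,7/2) (26/7,1) (31/5,1) (15,5) (19,49/5) (19,14) (17,20)]
4. After y ≤ 16: [(3,16) (3,7/2) (26/7,1) (31/5,1) (15,5) (19,49/5) (19,14) (55/3,16)]
5. Canonical ring: [(3,7/2) (26/7,1) (31/5,1) (15,5) (19,49/5) (19,14) (55/3,16) (3,16)]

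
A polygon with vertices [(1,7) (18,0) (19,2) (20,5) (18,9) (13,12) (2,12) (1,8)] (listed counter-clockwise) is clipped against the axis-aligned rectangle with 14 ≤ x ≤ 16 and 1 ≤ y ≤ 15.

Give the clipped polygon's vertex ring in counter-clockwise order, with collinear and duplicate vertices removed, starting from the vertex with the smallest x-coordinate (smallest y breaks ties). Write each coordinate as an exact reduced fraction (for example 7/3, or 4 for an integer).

1. After x ≥ 14: [(14,28/17) (18,0) (19,2) (20,5) (18,9) (14,57/5)]
2. After x ≤ 16: [(14,28/17) (16,14/17) (16,51/5) (14,57/5)]
3. After y ≥ 1: [(14,28/17) (109/7,1) (16,1) (16,51/5) (14,57/5)]
4. After y ≤ 15: [(14,28/17) (109/7,1) (16,1) (16,51/5) (14,57/5)]
5. Canonical ring: [(14,28/17) (109/7,1) (16,1) (16,51/5) (14,57/5)]

Clipped polygon: [(14,28/17) (109/7,1) (16,1) (16,51/5) (14,57/5)]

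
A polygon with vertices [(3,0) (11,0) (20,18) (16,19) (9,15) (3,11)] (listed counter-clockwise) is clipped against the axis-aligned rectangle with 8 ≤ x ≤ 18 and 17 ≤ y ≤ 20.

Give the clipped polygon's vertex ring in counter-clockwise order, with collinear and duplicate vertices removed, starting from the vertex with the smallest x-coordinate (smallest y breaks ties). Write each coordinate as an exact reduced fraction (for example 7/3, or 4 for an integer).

1. After x ≥ 8: [(8,0) (11,0) (20,18) (16,19) (9,15) (8,43/3)]
2. After x ≤ 18: [(8,0) (11,0) (18,14) (18,37/2) (16,19) (9,15) (8,43/3)]
3. After y ≥ 17: [(18,17) (18,37/2) (16,19) (25/2,17)]
4. After y ≤ 20: [(18,17) (18,37/2) (16,19) (25/2,17)]
5. Canonical ring: [(25/2,17) (18,17) (18,37/2) (16,19)]

Clipped polygon: [(25/2,17) (18,17) (18,37/2) (16,19)]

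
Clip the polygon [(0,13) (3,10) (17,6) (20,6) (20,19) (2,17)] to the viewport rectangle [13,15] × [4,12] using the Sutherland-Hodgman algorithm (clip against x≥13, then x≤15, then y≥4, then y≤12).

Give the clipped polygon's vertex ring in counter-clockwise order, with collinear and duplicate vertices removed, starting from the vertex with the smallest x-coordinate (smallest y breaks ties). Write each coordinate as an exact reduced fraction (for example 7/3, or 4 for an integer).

1. After x ≥ 13: [(13,50/7) (17,6) (20,6) (20,19) (13,164/9)]
2. After x ≤ 15: [(13,50/7) (15,46/7) (15,166/9) (13,164/9)]
3. After y ≥ 4: [(13,50/7) (15,46/7) (15,166/9) (13,164/9)]
4. After y ≤ 12: [(13,12) (13,50/7) (15,46/7) (15,12)]
5. Canonical ring: [(13,50/7) (15,46/7) (15,12) (13,12)]

Clipped polygon: [(13,50/7) (15,46/7) (15,12) (13,12)]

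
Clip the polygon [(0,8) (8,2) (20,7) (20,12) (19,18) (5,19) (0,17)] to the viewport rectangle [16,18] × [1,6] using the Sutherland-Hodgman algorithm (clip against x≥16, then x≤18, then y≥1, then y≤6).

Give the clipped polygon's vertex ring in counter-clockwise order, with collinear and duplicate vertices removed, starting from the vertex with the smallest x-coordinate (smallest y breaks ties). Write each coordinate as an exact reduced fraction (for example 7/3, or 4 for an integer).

1. After x ≥ 16: [(16,16/3) (20,7) (20,12) (19,18) (16,255/14)]
2. After x ≤ 18: [(16,16/3) (18,37/6) (18,253/14) (16,255/14)]
3. After y ≥ 1: [(16,16/3) (18,37/6) (18,253/14) (16,255/14)]
4. After y ≤ 6: [(16,6) (16,16/3) (88/5,6)]
5. Canonical ring: [(16,16/3) (88/5,6) (16,6)]

Clipped polygon: [(16,16/3) (88/5,6) (16,6)]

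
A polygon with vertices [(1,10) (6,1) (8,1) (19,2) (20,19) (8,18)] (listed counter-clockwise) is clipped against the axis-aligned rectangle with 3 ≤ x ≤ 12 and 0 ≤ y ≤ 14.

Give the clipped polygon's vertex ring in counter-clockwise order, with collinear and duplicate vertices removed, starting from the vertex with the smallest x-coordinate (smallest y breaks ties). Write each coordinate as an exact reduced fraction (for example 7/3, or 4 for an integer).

1. After x ≥ 3: [(3,86/7) (3,32/5) (6,1) (8,1) (19,2) (20,19) (8,18)]
2. After x ≤ 12: [(3,86/7) (3,32/5) (6,1) (8,1) (12,15/11) (12,55/3) (8,18)]
3. After y ≥ 0: [(3,86/7) (3,32/5) (6,1) (8,1) (12,15/11) (12,55/3) (8,18)]
4. After y ≤ 14: [(9/2,14) (3,86/7) (3,32/5) (6,1) (8,1) (12,15/11) (12,14)]
5. Canonical ring: [(3,32/5) (6,1) (8,1) (12,15/11) (12,14) (9/2,14) (3,86/7)]

Clipped polygon: [(3,32/5) (6,1) (8,1) (12,15/11) (12,14) (9/2,14) (3,86/7)]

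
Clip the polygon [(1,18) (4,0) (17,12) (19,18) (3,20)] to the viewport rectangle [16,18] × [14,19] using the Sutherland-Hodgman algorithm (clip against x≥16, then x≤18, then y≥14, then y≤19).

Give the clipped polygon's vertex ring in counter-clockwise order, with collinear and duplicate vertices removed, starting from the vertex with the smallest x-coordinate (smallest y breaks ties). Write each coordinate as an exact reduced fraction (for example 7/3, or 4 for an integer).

1. After x ≥ 16: [(16,144/13) (17,12) (19,18) (16,147/8)]
2. After x ≤ 18: [(16,144/13) (17,12) (18,15) (18,145/8) (16,147/8)]
3. After y ≥ 14: [(16,14) (53/3,14) (18,15) (18,145/8) (16,147/8)]
4. After y ≤ 19: [(16,14) (53/3,14) (18,15) (18,145/8) (16,147/8)]
5. Canonical ring: [(16,14) (53/3,14) (18,15) (18,145/8) (16,147/8)]

Clipped polygon: [(16,14) (53/3,14) (18,15) (18,145/8) (16,147/8)]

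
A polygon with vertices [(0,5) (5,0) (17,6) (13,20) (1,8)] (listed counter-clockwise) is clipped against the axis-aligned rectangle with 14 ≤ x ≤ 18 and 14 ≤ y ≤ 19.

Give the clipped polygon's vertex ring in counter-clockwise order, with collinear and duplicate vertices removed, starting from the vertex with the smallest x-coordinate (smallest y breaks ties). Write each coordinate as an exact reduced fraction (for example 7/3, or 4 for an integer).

Clipped polygon: [(14,14) (103/7,14) (14,33/2)]

1. After x ≥ 14: [(14,9/2) (17,6) (14,33/2)]
2. After x ≤ 18: [(14,9/2) (17,6) (14,33/2)]
3. After y ≥ 14: [(14,14) (103/7,14) (14,33/2)]
4. After y ≤ 19: [(14,14) (103/7,14) (14,33/2)]
5. Canonical ring: [(14,14) (103/7,14) (14,33/2)]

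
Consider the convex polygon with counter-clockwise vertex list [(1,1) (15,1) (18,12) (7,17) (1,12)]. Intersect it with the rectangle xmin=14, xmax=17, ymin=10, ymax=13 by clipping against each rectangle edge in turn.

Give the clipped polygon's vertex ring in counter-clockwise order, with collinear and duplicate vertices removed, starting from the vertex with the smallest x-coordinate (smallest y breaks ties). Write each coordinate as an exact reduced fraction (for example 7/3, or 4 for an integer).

1. After x ≥ 14: [(14,1) (15,1) (18,12) (14,152/11)]
2. After x ≤ 17: [(14,1) (15,1) (17,25/3) (17,137/11) (14,152/11)]
3. After y ≥ 10: [(14,10) (17,10) (17,137/11) (14,152/11)]
4. After y ≤ 13: [(14,13) (14,10) (17,10) (17,137/11) (79/5,13)]
5. Canonical ring: [(14,10) (17,10) (17,137/11) (79/5,13) (14,13)]

Clipped polygon: [(14,10) (17,10) (17,137/11) (79/5,13) (14,13)]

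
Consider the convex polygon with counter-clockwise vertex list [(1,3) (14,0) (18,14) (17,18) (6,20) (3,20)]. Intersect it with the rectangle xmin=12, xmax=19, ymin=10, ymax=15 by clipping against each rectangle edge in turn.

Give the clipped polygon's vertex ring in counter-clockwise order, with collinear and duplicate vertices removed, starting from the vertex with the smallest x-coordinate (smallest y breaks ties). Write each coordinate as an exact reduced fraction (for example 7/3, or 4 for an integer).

Clipped polygon: [(12,10) (118/7,10) (18,14) (71/4,15) (12,15)]

1. After x ≥ 12: [(12,6/13) (14,0) (18,14) (17,18) (12,208/11)]
2. After x ≤ 19: [(12,6/13) (14,0) (18,14) (17,18) (12,208/11)]
3. After y ≥ 10: [(12,10) (118/7,10) (18,14) (17,18) (12,208/11)]
4. After y ≤ 15: [(12,15) (12,10) (118/7,10) (18,14) (71/4,15)]
5. Canonical ring: [(12,10) (118/7,10) (18,14) (71/4,15) (12,15)]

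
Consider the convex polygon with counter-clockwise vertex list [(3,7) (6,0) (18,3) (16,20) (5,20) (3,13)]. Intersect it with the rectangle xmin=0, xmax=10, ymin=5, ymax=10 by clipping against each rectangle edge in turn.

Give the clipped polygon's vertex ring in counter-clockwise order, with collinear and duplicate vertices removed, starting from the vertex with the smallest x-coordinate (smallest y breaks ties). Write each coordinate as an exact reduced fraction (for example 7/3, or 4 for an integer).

Clipped polygon: [(3,7) (27/7,5) (10,5) (10,10) (3,10)]

1. After x ≥ 0: [(3,7) (6,0) (18,3) (16,20) (5,20) (3,13)]
2. After x ≤ 10: [(3,7) (6,0) (10,1) (10,20) (5,20) (3,13)]
3. After y ≥ 5: [(3,7) (27/7,5) (10,5) (10,20) (5,20) (3,13)]
4. After y ≤ 10: [(3,10) (3,7) (27/7,5) (10,5) (10,10)]
5. Canonical ring: [(3,7) (27/7,5) (10,5) (10,10) (3,10)]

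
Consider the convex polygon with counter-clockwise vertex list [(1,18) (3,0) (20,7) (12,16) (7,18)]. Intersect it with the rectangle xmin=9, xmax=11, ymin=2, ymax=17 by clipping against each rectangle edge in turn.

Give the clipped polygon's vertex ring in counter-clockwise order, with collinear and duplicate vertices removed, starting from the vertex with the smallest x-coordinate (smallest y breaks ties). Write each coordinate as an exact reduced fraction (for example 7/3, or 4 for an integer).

1. After x ≥ 9: [(9,42/17) (20,7) (12,16) (9,86/5)]
2. After x ≤ 11: [(9,42/17) (11,56/17) (11,82/5) (9,86/5)]
3. After y ≥ 2: [(9,42/17) (11,56/17) (11,82/5) (9,86/5)]
4. After y ≤ 17: [(9,17) (9,42/17) (11,56/17) (11,82/5) (19/2,17)]
5. Canonical ring: [(9,42/17) (11,56/17) (11,82/5) (19/2,17) (9,17)]

Clipped polygon: [(9,42/17) (11,56/17) (11,82/5) (19/2,17) (9,17)]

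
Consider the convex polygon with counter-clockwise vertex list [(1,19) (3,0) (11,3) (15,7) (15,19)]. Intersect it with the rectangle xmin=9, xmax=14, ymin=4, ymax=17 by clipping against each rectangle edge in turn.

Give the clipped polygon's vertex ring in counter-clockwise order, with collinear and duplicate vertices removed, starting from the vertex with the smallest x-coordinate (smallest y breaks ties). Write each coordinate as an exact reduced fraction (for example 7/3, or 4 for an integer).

1. After x ≥ 9: [(9,19) (9,9/4) (11,3) (15,7) (15,19)]
2. After x ≤ 14: [(14,19) (9,19) (9,9/4) (11,3) (14,6)]
3. After y ≥ 4: [(14,19) (9,19) (9,4) (12,4) (14,6)]
4. After y ≤ 17: [(14,17) (9,17) (9,4) (12,4) (14,6)]
5. Canonical ring: [(9,4) (12,4) (14,6) (14,17) (9,17)]

Clipped polygon: [(9,4) (12,4) (14,6) (14,17) (9,17)]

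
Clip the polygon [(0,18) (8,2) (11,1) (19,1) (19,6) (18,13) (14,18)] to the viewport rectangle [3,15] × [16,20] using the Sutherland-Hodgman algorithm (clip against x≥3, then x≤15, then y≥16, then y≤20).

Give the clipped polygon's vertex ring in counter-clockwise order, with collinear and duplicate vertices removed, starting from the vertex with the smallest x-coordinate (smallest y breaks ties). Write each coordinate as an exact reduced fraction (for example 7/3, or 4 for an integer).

Clipped polygon: [(3,16) (15,16) (15,67/4) (14,18) (3,18)]

1. After x ≥ 3: [(3,18) (3,12) (8,2) (11,1) (19,1) (19,6) (18,13) (14,18)]
2. After x ≤ 15: [(3,18) (3,12) (8,2) (11,1) (15,1) (15,67/4) (14,18)]
3. After y ≥ 16: [(3,18) (3,16) (15,16) (15,67/4) (14,18)]
4. After y ≤ 20: [(3,18) (3,16) (15,16) (15,67/4) (14,18)]
5. Canonical ring: [(3,16) (15,16) (15,67/4) (14,18) (3,18)]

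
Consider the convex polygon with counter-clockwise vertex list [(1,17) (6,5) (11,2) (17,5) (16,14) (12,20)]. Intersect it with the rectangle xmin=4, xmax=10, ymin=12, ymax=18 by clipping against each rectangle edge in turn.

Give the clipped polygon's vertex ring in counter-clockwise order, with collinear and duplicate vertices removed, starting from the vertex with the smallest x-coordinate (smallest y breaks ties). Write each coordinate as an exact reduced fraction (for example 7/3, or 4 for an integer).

1. After x ≥ 4: [(4,196/11) (4,49/5) (6,5) (11,2) (17,5) (16,14) (12,20)]
2. After x ≤ 10: [(10,214/11) (4,196/11) (4,49/5) (6,5) (10,13/5)]
3. After y ≥ 12: [(10,12) (10,214/11) (4,196/11) (4,12)]
4. After y ≤ 18: [(10,12) (10,18) (14/3,18) (4,196/11) (4,12)]
5. Canonical ring: [(4,12) (10,12) (10,18) (14/3,18) (4,196/11)]

Clipped polygon: [(4,12) (10,12) (10,18) (14/3,18) (4,196/11)]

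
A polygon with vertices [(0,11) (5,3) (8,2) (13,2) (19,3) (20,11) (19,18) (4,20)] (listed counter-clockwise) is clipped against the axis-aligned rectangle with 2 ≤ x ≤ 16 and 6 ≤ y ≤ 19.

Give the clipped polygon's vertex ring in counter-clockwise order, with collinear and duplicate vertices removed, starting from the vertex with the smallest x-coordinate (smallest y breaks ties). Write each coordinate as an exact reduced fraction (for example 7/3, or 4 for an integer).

Clipped polygon: [(2,39/5) (25/8,6) (16,6) (16,92/5) (23/2,19) (32/9,19) (2,31/2)]

1. After x ≥ 2: [(2,31/2) (2,39/5) (5,3) (8,2) (13,2) (19,3) (20,11) (19,18) (4,20)]
2. After x ≤ 16: [(2,31/2) (2,39/5) (5,3) (8,2) (13,2) (16,5/2) (16,92/5) (4,20)]
3. After y ≥ 6: [(2,31/2) (2,39/5) (25/8,6) (16,6) (16,92/5) (4,20)]
4. After y ≤ 19: [(32/9,19) (2,31/2) (2,39/5) (25/8,6) (16,6) (16,92/5) (23/2,19)]
5. Canonical ring: [(2,39/5) (25/8,6) (16,6) (16,92/5) (23/2,19) (32/9,19) (2,31/2)]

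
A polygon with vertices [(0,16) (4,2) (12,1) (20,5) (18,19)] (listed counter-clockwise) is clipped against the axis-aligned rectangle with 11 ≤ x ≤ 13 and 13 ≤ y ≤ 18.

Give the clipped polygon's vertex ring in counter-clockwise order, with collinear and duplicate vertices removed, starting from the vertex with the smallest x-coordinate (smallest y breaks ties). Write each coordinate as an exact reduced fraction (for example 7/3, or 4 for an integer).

1. After x ≥ 11: [(11,107/6) (11,9/8) (12,1) (20,5) (18,19)]
2. After x ≤ 13: [(13,109/6) (11,107/6) (11,9/8) (12,1) (13,3/2)]
3. After y ≥ 13: [(13,13) (13,109/6) (11,107/6) (11,13)]
4. After y ≤ 18: [(13,13) (13,18) (12,18) (11,107/6) (11,13)]
5. Canonical ring: [(11,13) (13,13) (13,18) (12,18) (11,107/6)]

Clipped polygon: [(11,13) (13,13) (13,18) (12,18) (11,107/6)]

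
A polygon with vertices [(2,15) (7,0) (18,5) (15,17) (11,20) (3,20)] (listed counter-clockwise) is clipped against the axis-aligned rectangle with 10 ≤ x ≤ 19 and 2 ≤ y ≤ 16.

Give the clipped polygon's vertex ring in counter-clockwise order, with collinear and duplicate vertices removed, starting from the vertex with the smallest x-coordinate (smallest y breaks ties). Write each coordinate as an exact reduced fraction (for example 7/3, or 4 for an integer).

1. After x ≥ 10: [(10,15/11) (18,5) (15,17) (11,20) (10,20)]
2. After x ≤ 19: [(10,15/11) (18,5) (15,17) (11,20) (10,20)]
3. After y ≥ 2: [(10,2) (57/5,2) (18,5) (15,17) (11,20) (10,20)]
4. After y ≤ 16: [(10,16) (10,2) (57/5,2) (18,5) (61/4,16)]
5. Canonical ring: [(10,2) (57/5,2) (18,5) (61/4,16) (10,16)]

Clipped polygon: [(10,2) (57/5,2) (18,5) (61/4,16) (10,16)]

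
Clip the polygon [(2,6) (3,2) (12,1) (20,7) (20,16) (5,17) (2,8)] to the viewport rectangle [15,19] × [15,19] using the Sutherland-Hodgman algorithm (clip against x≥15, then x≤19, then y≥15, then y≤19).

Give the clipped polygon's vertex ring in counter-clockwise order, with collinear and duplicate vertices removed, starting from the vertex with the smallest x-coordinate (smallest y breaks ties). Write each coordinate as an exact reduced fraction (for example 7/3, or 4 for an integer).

1. After x ≥ 15: [(15,13/4) (20,7) (20,16) (15,49/3)]
2. After x ≤ 19: [(15,13/4) (19,25/4) (19,241/15) (15,49/3)]
3. After y ≥ 15: [(15,15) (19,15) (19,241/15) (15,49/3)]
4. After y ≤ 19: [(15,15) (19,15) (19,241/15) (15,49/3)]
5. Canonical ring: [(15,15) (19,15) (19,241/15) (15,49/3)]

Clipped polygon: [(15,15) (19,15) (19,241/15) (15,49/3)]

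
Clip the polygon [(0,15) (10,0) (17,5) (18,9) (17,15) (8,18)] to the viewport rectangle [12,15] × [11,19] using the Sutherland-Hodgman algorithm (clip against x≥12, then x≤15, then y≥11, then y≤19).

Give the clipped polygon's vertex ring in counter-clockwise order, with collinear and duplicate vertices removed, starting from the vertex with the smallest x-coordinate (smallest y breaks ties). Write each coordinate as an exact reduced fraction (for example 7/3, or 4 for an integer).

1. After x ≥ 12: [(12,10/7) (17,5) (18,9) (17,15) (12,50/3)]
2. After x ≤ 15: [(12,10/7) (15,25/7) (15,47/3) (12,50/3)]
3. After y ≥ 11: [(12,11) (15,11) (15,47/3) (12,50/3)]
4. After y ≤ 19: [(12,11) (15,11) (15,47/3) (12,50/3)]
5. Canonical ring: [(12,11) (15,11) (15,47/3) (12,50/3)]

Clipped polygon: [(12,11) (15,11) (15,47/3) (12,50/3)]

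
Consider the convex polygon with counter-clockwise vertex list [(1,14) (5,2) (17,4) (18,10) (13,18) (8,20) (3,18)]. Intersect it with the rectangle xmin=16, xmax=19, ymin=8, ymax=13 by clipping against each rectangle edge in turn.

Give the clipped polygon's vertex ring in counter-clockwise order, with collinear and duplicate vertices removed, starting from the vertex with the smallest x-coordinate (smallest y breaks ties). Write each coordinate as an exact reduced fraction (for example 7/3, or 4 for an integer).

1. After x ≥ 16: [(16,23/6) (17,4) (18,10) (16,66/5)]
2. After x ≤ 19: [(16,23/6) (17,4) (18,10) (16,66/5)]
3. After y ≥ 8: [(16,8) (53/3,8) (18,10) (16,66/5)]
4. After y ≤ 13: [(16,13) (16,8) (53/3,8) (18,10) (129/8,13)]
5. Canonical ring: [(16,8) (53/3,8) (18,10) (129/8,13) (16,13)]

Clipped polygon: [(16,8) (53/3,8) (18,10) (129/8,13) (16,13)]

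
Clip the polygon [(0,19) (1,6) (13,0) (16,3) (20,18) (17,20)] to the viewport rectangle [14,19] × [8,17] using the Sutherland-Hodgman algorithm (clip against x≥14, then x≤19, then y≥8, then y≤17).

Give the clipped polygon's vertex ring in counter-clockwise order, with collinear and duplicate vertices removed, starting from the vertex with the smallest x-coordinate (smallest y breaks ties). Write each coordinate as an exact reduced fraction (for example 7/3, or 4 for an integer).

1. After x ≥ 14: [(14,337/17) (14,1) (16,3) (20,18) (17,20)]
2. After x ≤ 19: [(14,337/17) (14,1) (16,3) (19,57/4) (19,56/3) (17,20)]
3. After y ≥ 8: [(14,337/17) (14,8) (52/3,8) (19,57/4) (19,56/3) (17,20)]
4. After y ≤ 17: [(14,17) (14,8) (52/3,8) (19,57/4) (19,17)]
5. Canonical ring: [(14,8) (52/3,8) (19,57/4) (19,17) (14,17)]

Clipped polygon: [(14,8) (52/3,8) (19,57/4) (19,17) (14,17)]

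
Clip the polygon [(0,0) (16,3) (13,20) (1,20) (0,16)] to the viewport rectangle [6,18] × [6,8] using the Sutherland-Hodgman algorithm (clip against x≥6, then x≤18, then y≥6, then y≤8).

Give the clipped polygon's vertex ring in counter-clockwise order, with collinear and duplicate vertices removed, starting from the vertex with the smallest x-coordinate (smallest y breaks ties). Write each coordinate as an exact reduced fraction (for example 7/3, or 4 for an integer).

1. After x ≥ 6: [(6,9/8) (16,3) (13,20) (6,20)]
2. After x ≤ 18: [(6,9/8) (16,3) (13,20) (6,20)]
3. After y ≥ 6: [(6,6) (263/17,6) (13,20) (6,20)]
4. After y ≤ 8: [(6,8) (6,6) (263/17,6) (257/17,8)]
5. Canonical ring: [(6,6) (263/17,6) (257/17,8) (6,8)]

Clipped polygon: [(6,6) (263/17,6) (257/17,8) (6,8)]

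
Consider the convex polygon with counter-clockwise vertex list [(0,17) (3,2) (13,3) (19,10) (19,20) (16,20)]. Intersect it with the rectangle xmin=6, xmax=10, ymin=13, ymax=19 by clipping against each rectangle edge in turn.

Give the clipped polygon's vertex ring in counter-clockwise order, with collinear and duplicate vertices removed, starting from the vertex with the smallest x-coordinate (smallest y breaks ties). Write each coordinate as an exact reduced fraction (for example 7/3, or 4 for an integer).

1. After x ≥ 6: [(6,145/8) (6,23/10) (13,3) (19,10) (19,20) (16,20)]
2. After x ≤ 10: [(10,151/8) (6,145/8) (6,23/10) (10,27/10)]
3. After y ≥ 13: [(10,13) (10,151/8) (6,145/8) (6,13)]
4. After y ≤ 19: [(10,13) (10,151/8) (6,145/8) (6,13)]
5. Canonical ring: [(6,13) (10,13) (10,151/8) (6,145/8)]

Clipped polygon: [(6,13) (10,13) (10,151/8) (6,145/8)]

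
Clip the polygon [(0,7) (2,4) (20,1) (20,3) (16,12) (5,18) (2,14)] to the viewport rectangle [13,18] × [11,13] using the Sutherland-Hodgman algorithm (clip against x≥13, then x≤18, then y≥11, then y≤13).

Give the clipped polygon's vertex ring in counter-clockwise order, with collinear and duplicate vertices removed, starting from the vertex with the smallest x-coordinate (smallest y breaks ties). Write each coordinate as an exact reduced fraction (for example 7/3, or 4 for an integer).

Clipped polygon: [(13,11) (148/9,11) (16,12) (85/6,13) (13,13)]

1. After x ≥ 13: [(13,13/6) (20,1) (20,3) (16,12) (13,150/11)]
2. After x ≤ 18: [(13,13/6) (18,4/3) (18,15/2) (16,12) (13,150/11)]
3. After y ≥ 11: [(13,11) (148/9,11) (16,12) (13,150/11)]
4. After y ≤ 13: [(13,13) (13,11) (148/9,11) (16,12) (85/6,13)]
5. Canonical ring: [(13,11) (148/9,11) (16,12) (85/6,13) (13,13)]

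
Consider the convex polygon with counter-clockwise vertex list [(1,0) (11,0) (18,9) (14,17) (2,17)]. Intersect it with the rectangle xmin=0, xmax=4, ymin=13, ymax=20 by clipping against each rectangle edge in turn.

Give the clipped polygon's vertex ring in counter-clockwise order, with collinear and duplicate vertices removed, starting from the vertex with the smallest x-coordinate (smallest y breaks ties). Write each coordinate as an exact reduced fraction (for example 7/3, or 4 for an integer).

1. After x ≥ 0: [(1,0) (11,0) (18,9) (14,17) (2,17)]
2. After x ≤ 4: [(1,0) (4,0) (4,17) (2,17)]
3. After y ≥ 13: [(30/17,13) (4,13) (4,17) (2,17)]
4. After y ≤ 20: [(30/17,13) (4,13) (4,17) (2,17)]
5. Canonical ring: [(30/17,13) (4,13) (4,17) (2,17)]

Clipped polygon: [(30/17,13) (4,13) (4,17) (2,17)]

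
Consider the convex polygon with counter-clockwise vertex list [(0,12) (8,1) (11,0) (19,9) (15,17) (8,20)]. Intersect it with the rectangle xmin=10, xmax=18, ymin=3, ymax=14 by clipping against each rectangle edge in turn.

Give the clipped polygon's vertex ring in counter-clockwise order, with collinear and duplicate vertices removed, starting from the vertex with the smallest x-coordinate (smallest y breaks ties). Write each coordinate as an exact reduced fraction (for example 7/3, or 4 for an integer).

Clipped polygon: [(10,3) (41/3,3) (18,63/8) (18,11) (33/2,14) (10,14)]

1. After x ≥ 10: [(10,1/3) (11,0) (19,9) (15,17) (10,134/7)]
2. After x ≤ 18: [(10,1/3) (11,0) (18,63/8) (18,11) (15,17) (10,134/7)]
3. After y ≥ 3: [(10,3) (41/3,3) (18,63/8) (18,11) (15,17) (10,134/7)]
4. After y ≤ 14: [(10,14) (10,3) (41/3,3) (18,63/8) (18,11) (33/2,14)]
5. Canonical ring: [(10,3) (41/3,3) (18,63/8) (18,11) (33/2,14) (10,14)]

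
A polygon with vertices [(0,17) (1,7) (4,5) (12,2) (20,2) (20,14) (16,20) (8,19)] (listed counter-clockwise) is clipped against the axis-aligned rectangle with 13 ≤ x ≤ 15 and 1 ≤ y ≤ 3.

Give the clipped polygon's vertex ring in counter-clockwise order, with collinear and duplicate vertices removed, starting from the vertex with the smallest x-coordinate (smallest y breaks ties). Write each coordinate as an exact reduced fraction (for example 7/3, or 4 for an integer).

1. After x ≥ 13: [(13,2) (20,2) (20,14) (16,20) (13,157/8)]
2. After x ≤ 15: [(13,2) (15,2) (15,159/8) (13,157/8)]
3. After y ≥ 1: [(13,2) (15,2) (15,159/8) (13,157/8)]
4. After y ≤ 3: [(13,3) (13,2) (15,2) (15,3)]
5. Canonical ring: [(13,2) (15,2) (15,3) (13,3)]

Clipped polygon: [(13,2) (15,2) (15,3) (13,3)]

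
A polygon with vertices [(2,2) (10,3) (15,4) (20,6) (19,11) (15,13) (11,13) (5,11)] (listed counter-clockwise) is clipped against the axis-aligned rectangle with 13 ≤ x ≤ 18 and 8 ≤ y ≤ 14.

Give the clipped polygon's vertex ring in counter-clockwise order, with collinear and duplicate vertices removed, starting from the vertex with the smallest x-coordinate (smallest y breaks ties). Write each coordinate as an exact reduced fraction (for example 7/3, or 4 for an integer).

Clipped polygon: [(13,8) (18,8) (18,23/2) (15,13) (13,13)]

1. After x ≥ 13: [(13,18/5) (15,4) (20,6) (19,11) (15,13) (13,13)]
2. After x ≤ 18: [(13,18/5) (15,4) (18,26/5) (18,23/2) (15,13) (13,13)]
3. After y ≥ 8: [(13,8) (18,8) (18,23/2) (15,13) (13,13)]
4. After y ≤ 14: [(13,8) (18,8) (18,23/2) (15,13) (13,13)]
5. Canonical ring: [(13,8) (18,8) (18,23/2) (15,13) (13,13)]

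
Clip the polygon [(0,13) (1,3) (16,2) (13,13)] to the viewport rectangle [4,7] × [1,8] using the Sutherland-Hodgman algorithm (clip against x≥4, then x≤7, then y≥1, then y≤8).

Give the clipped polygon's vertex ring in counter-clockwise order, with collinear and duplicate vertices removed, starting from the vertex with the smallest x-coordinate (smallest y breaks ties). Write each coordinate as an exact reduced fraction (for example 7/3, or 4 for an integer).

Clipped polygon: [(4,14/5) (7,13/5) (7,8) (4,8)]

1. After x ≥ 4: [(4,13) (4,14/5) (16,2) (13,13)]
2. After x ≤ 7: [(7,13) (4,13) (4,14/5) (7,13/5)]
3. After y ≥ 1: [(7,13) (4,13) (4,14/5) (7,13/5)]
4. After y ≤ 8: [(7,8) (4,8) (4,14/5) (7,13/5)]
5. Canonical ring: [(4,14/5) (7,13/5) (7,8) (4,8)]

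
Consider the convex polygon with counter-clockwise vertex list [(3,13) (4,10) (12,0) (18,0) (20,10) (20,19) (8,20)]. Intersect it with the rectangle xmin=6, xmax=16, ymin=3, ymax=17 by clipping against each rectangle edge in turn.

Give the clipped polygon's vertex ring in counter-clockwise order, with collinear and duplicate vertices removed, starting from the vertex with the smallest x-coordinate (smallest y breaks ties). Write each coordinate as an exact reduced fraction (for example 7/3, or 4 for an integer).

Clipped polygon: [(6,15/2) (48/5,3) (16,3) (16,17) (6,17)]

1. After x ≥ 6: [(6,86/5) (6,15/2) (12,0) (18,0) (20,10) (20,19) (8,20)]
2. After x ≤ 16: [(6,86/5) (6,15/2) (12,0) (16,0) (16,58/3) (8,20)]
3. After y ≥ 3: [(6,86/5) (6,15/2) (48/5,3) (16,3) (16,58/3) (8,20)]
4. After y ≤ 17: [(6,17) (6,15/2) (48/5,3) (16,3) (16,17)]
5. Canonical ring: [(6,15/2) (48/5,3) (16,3) (16,17) (6,17)]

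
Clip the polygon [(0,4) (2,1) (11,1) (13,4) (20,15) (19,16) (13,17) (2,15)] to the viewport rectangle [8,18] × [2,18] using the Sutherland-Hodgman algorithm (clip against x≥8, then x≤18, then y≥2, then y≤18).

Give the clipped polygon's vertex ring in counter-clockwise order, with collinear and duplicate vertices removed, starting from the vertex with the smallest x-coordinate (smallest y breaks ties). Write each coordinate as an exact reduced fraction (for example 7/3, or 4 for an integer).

1. After x ≥ 8: [(8,1) (11,1) (13,4) (20,15) (19,16) (13,17) (8,177/11)]
2. After x ≤ 18: [(8,1) (11,1) (13,4) (18,83/7) (18,97/6) (13,17) (8,177/11)]
3. After y ≥ 2: [(8,2) (35/3,2) (13,4) (18,83/7) (18,97/6) (13,17) (8,177/11)]
4. After y ≤ 18: [(8,2) (35/3,2) (13,4) (18,83/7) (18,97/6) (13,17) (8,177/11)]
5. Canonical ring: [(8,2) (35/3,2) (13,4) (18,83/7) (18,97/6) (13,17) (8,177/11)]

Clipped polygon: [(8,2) (35/3,2) (13,4) (18,83/7) (18,97/6) (13,17) (8,177/11)]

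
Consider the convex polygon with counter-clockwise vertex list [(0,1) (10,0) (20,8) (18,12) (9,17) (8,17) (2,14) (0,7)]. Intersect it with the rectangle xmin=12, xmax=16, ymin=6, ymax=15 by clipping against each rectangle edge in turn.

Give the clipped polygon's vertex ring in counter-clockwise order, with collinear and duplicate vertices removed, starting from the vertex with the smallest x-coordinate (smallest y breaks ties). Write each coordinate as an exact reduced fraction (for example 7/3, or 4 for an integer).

1. After x ≥ 12: [(12,8/5) (20,8) (18,12) (12,46/3)]
2. After x ≤ 16: [(12,8/5) (16,24/5) (16,118/9) (12,46/3)]
3. After y ≥ 6: [(12,6) (16,6) (16,118/9) (12,46/3)]
4. After y ≤ 15: [(12,15) (12,6) (16,6) (16,118/9) (63/5,15)]
5. Canonical ring: [(12,6) (16,6) (16,118/9) (63/5,15) (12,15)]

Clipped polygon: [(12,6) (16,6) (16,118/9) (63/5,15) (12,15)]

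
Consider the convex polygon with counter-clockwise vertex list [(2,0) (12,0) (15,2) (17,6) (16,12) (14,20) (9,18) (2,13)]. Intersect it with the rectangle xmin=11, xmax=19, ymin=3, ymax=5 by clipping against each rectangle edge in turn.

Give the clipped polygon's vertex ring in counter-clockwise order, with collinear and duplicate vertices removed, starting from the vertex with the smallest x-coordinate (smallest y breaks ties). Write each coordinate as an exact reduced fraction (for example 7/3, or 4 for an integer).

Clipped polygon: [(11,3) (31/2,3) (33/2,5) (11,5)]

1. After x ≥ 11: [(11,0) (12,0) (15,2) (17,6) (16,12) (14,20) (11,94/5)]
2. After x ≤ 19: [(11,0) (12,0) (15,2) (17,6) (16,12) (14,20) (11,94/5)]
3. After y ≥ 3: [(11,3) (31/2,3) (17,6) (16,12) (14,20) (11,94/5)]
4. After y ≤ 5: [(11,5) (11,3) (31/2,3) (33/2,5)]
5. Canonical ring: [(11,3) (31/2,3) (33/2,5) (11,5)]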